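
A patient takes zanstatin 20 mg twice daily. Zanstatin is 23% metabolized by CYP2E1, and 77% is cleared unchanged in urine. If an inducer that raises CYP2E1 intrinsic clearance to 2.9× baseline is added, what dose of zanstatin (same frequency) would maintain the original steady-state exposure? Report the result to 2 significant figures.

The CYP2E1 pathway (23% of clearance) is boosted to 2.9× activity: 0.23 × 2.9 = 0.667.
The remaining 77% of clearance is unaffected.
New clearance relative to baseline: 0.667 + 0.77 = 1.437.
To maintain the same steady-state level, dose must scale with clearance: new dose = 20 × 1.437 = 29 mg.

29 mg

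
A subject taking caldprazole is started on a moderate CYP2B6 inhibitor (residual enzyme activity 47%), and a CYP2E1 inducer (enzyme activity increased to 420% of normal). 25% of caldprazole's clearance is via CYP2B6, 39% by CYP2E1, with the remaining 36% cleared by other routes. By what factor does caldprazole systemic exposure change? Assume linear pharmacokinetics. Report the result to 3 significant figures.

The CYP2B6 pathway (25% of clearance) is reduced to 0.47× activity: 0.25 × 0.47 = 0.1175.
The CYP2E1 pathway (39% of clearance) increases to 4.2× activity: 0.39 × 4.2 = 1.638.
Non-CYP routes (36%) are unchanged.
Relative clearance = 0.1175 + 1.638 + 0.36 = 2.1155.
Systemic exposure ∝ 1/CL: fold-change = 1 / 2.1155 = 0.473.

0.473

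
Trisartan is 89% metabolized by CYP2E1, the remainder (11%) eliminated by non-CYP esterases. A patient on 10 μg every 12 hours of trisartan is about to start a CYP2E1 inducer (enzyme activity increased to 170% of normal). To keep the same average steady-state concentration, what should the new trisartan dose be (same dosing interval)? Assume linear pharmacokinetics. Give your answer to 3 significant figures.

The CYP2E1 pathway (89% of clearance) increases to 1.7× activity: 0.89 × 1.7 = 1.513.
Non-CYP routes (11%) are unchanged.
CL_new/CL_old = 1.513 + 0.11 = 1.623.
Css,avg = (dose rate)/CL, so holding Css fixed requires dose ∝ CL: 10 × 1.623 = 16.2 μg.

16.2 μg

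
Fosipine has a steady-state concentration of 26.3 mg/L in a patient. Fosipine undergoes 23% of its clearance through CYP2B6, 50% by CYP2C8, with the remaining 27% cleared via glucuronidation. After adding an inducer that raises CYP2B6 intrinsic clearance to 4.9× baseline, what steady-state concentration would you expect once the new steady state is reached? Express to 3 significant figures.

13.9 mg/L

CYP2B6: 0.23 × 4.9 = 1.127
CYP2C8: 0.5 (unchanged)
Other: 0.27 (unchanged)
New clearance relative to baseline: 1.127 + 0.5 + 0.27 = 1.897.
With dosing unchanged, steady-state concentration scales as 1/CL: 26.3 / 1.897 = 13.9 mg/L.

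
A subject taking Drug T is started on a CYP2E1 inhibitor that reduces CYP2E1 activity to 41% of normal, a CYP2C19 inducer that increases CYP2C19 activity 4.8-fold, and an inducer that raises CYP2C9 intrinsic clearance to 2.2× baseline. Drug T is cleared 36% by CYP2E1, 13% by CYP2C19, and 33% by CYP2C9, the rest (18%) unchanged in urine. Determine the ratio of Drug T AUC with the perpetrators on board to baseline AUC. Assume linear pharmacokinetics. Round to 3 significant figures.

0.596

The CYP2E1 pathway (36% of clearance) is reduced to 0.41× activity: 0.36 × 0.41 = 0.1476.
The CYP2C19 pathway (13% of clearance) is boosted to 4.8× activity: 0.13 × 4.8 = 0.624.
The CYP2C9 pathway (33% of clearance) is boosted to 2.2× activity: 0.33 × 2.2 = 0.726.
Non-CYP routes (18%) are unchanged.
New clearance relative to baseline: 0.1476 + 0.624 + 0.726 + 0.18 = 1.6776.
AUC ∝ 1/CL: fold-change = 1 / 1.6776 = 0.596.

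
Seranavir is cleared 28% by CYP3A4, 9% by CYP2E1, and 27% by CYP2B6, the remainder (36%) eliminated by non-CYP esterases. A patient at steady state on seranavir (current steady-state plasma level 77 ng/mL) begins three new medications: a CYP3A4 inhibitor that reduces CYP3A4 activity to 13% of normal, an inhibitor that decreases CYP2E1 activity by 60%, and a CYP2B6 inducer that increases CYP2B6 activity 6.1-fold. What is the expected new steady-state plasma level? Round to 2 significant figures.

The CYP3A4 pathway (28% of clearance) falls to 0.13× activity: 0.28 × 0.13 = 0.0364.
The CYP2E1 pathway (9% of clearance) falls to 0.4× activity: 0.09 × 0.4 = 0.036.
The CYP2B6 pathway (27% of clearance) is boosted to 6.1× activity: 0.27 × 6.1 = 1.647.
Non-CYP routes (36%) are unchanged.
Relative clearance = 0.0364 + 0.036 + 1.647 + 0.36 = 2.0794.
New steady-state plasma level = 77 / 2.0794 = 37 ng/mL (concentration scales inversely with clearance).

37 ng/mL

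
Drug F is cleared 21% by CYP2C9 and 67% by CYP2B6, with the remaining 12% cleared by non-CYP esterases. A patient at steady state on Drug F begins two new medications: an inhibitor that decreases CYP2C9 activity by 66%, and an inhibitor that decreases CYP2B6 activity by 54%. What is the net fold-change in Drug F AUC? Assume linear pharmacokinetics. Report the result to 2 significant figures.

The CYP2C9 pathway (21% of clearance) falls to 0.34× activity: 0.21 × 0.34 = 0.0714.
The CYP2B6 pathway (67% of clearance) falls to 0.46× activity: 0.67 × 0.46 = 0.3082.
The remaining 12% of clearance is unaffected.
New clearance relative to baseline: 0.0714 + 0.3082 + 0.12 = 0.4996.
Because AUC varies inversely with clearance, the combined effect is 1 / 0.4996 = 2.0.

2.0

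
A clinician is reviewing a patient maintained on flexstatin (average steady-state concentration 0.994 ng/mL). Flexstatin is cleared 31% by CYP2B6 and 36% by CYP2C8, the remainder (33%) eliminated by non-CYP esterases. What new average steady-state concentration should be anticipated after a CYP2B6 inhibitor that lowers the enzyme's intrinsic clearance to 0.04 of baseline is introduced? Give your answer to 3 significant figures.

The CYP2B6 pathway (31% of clearance) drops to 0.04× activity: 0.31 × 0.04 = 0.0124.
CYP2C8 (36%) and the residual 33% are unaffected.
CL_new/CL_old = 0.0124 + 0.36 + 0.33 = 0.7024.
With dosing unchanged, average steady-state concentration scales as 1/CL: 0.994 / 0.7024 = 1.42 ng/mL.

1.42 ng/mL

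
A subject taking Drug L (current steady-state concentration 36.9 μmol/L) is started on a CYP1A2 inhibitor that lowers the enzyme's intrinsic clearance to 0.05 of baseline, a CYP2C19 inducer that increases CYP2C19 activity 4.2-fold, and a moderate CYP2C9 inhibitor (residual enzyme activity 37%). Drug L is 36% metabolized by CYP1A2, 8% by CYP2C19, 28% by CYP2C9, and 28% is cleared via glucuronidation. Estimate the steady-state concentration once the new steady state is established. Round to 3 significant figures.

50.0 μmol/L

The CYP1A2 pathway (36% of clearance) drops to 0.05× activity: 0.36 × 0.05 = 0.018.
The CYP2C19 pathway (8% of clearance) is boosted to 4.2× activity: 0.08 × 4.2 = 0.336.
The CYP2C9 pathway (28% of clearance) falls to 0.37× activity: 0.28 × 0.37 = 0.1036.
Non-CYP routes (28%) are unchanged.
Relative clearance = 0.018 + 0.336 + 0.1036 + 0.28 = 0.7376.
Dividing the baseline by the relative clearance: 36.9 / 0.7376 = 50.0 μmol/L.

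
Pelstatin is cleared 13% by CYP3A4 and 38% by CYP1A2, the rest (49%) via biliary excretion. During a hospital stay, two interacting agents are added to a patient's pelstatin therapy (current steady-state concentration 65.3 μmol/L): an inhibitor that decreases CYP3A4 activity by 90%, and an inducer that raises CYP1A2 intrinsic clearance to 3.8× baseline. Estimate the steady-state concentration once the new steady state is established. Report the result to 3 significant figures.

The CYP3A4 pathway (13% of clearance) falls to 0.1× activity: 0.13 × 0.1 = 0.013.
The CYP1A2 pathway (38% of clearance) increases to 3.8× activity: 0.38 × 3.8 = 1.444.
The remaining 49% of clearance is unaffected.
New clearance relative to baseline: 0.013 + 1.444 + 0.49 = 1.947.
Steady-state concentration ∝ 1/CL: new value = 65.3 / 1.947 = 33.5 μmol/L.

33.5 μmol/L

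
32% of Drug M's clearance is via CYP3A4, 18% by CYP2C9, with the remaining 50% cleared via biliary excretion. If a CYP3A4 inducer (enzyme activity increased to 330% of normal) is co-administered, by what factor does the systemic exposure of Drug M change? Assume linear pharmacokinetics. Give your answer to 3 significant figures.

0.576

CYP3A4: 0.32 × 3.3 = 1.056
CYP2C9: 0.18 (unchanged)
Other: 0.5 (unchanged)
CL_new/CL_old = 1.056 + 0.18 + 0.5 = 1.736.
Systemic exposure ratio = CL_old/CL_new = 1 / 1.736 = 0.576.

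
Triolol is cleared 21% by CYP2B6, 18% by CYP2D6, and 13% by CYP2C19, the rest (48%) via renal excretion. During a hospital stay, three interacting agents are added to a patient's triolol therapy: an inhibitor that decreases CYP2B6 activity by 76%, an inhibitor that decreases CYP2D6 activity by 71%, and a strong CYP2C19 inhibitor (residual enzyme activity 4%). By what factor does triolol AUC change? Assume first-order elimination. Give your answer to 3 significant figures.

CYP2B6: 0.21 × 0.24 = 0.0504
CYP2D6: 0.18 × 0.29 = 0.0522
CYP2C19: 0.13 × 0.04 = 0.0052
Other: 0.48 (unchanged)
CL_new/CL_old = 0.0504 + 0.0522 + 0.0052 + 0.48 = 0.5878.
AUC ∝ 1/CL: fold-change = 1 / 0.5878 = 1.70.

1.70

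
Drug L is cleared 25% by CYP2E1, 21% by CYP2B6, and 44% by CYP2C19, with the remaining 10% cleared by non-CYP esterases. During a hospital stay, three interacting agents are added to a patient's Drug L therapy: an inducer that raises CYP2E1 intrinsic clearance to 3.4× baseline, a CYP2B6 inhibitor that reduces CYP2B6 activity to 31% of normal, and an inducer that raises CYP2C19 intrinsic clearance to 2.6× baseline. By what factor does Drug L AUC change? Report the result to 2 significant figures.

0.46

The CYP2E1 pathway (25% of clearance) rises to 3.4× activity: 0.25 × 3.4 = 0.85.
The CYP2B6 pathway (21% of clearance) falls to 0.31× activity: 0.21 × 0.31 = 0.0651.
The CYP2C19 pathway (44% of clearance) is boosted to 2.6× activity: 0.44 × 2.6 = 1.144.
Non-CYP routes (10%) are unchanged.
New clearance relative to baseline: 0.85 + 0.0651 + 1.144 + 0.1 = 2.1591.
Net AUC ratio = 1 / 2.1591 = 0.46.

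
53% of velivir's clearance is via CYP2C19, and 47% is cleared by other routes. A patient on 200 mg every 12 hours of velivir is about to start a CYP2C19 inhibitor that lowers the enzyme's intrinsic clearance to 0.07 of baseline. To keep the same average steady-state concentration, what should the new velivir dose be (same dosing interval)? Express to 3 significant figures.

The CYP2C19 pathway (53% of clearance) drops to 0.07× activity: 0.53 × 0.07 = 0.0371.
The remaining 47% of clearance is unaffected.
Relative clearance = 0.0371 + 0.47 = 0.5071.
To maintain the same steady-state level, dose must scale with clearance: new dose = 200 × 0.5071 = 101 mg.

101 mg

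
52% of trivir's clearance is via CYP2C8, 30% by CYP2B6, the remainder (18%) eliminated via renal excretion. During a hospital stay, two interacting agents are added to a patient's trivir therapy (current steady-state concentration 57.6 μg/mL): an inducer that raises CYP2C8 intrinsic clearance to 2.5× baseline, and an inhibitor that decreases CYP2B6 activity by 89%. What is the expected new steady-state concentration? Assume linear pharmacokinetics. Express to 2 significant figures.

CYP2C8: 0.52 × 2.5 = 1.3
CYP2B6: 0.3 × 0.11 = 0.033
Other: 0.18 (unchanged)
New clearance relative to baseline: 1.3 + 0.033 + 0.18 = 1.513.
Steady-state concentration ∝ 1/CL: new value = 57.6 / 1.513 = 38 μg/mL.

38 μg/mL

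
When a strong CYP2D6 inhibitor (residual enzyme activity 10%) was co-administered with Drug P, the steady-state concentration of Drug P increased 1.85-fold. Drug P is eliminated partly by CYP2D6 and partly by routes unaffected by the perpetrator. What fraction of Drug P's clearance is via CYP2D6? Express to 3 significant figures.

0.511

Call the CYP2D6 fraction fm. After the interaction, CL_new/CL_old = fm × 0.1 + (1 − fm).
Steady-state concentration ratio = 1 / (new CL fraction), so new CL fraction = 1 / 1.85 = 0.5405.
fm × 0.1 + 1 − fm = 0.5405  ⇒  fm × (0.1 − 1) = −0.4595  ⇒  fm = 0.511.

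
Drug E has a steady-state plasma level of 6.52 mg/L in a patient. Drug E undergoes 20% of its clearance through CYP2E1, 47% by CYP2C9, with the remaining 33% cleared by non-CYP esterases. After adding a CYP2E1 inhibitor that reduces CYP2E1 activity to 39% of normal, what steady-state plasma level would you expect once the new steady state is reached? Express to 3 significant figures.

7.43 mg/L

The CYP2E1 pathway (20% of clearance) falls to 0.39× activity: 0.2 × 0.39 = 0.078.
CYP2C9 (47%) and the residual 33% are unaffected.
CL_new/CL_old = 0.078 + 0.47 + 0.33 = 0.878.
New steady-state plasma level = baseline ÷ relative clearance = 6.52 / 0.878 = 7.43 mg/L.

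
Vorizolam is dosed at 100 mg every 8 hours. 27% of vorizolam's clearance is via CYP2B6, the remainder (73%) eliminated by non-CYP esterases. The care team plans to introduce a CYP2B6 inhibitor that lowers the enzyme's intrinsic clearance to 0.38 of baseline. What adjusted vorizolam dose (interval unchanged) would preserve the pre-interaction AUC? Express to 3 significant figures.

CYP2B6: 0.27 × 0.38 = 0.1026
Other: 0.73 (unchanged)
Relative clearance = 0.1026 + 0.73 = 0.8326.
Css,avg = (dose rate)/CL, so holding Css fixed requires dose ∝ CL: 100 × 0.8326 = 83.3 mg.

83.3 mg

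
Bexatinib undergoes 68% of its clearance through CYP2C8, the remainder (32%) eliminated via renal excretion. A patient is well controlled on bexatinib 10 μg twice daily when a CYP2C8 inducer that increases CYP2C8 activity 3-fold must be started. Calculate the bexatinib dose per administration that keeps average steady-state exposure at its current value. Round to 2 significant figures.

CYP2C8: 0.68 × 3 = 2.04
Other: 0.32 (unchanged)
Relative clearance = 2.04 + 0.32 = 2.36.
Css,avg = (dose rate)/CL, so holding Css fixed requires dose ∝ CL: 10 × 2.36 = 24 μg.

24 μg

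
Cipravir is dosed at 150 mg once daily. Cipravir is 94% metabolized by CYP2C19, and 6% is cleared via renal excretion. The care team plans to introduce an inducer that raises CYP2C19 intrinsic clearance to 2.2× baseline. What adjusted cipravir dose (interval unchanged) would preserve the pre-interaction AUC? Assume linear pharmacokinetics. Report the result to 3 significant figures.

CYP2C19: 0.94 × 2.2 = 2.068
Other: 0.06 (unchanged)
New clearance relative to baseline: 2.068 + 0.06 = 2.128.
Exposure is unchanged when dose changes in proportion to clearance. New dose = 150 mg × 2.128 = 319 mg.

319 mg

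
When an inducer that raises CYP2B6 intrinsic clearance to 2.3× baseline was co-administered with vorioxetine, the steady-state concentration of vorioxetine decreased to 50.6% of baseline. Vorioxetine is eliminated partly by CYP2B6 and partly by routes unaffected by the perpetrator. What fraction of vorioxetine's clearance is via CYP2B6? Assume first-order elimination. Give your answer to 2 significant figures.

0.75

Let fm be the CYP2B6 fraction. New clearance relative to baseline = fm × 2.3 + (1 − fm).
Steady-state concentration ratio = 1 / (new CL fraction), so new CL fraction = 1 / 0.506 = 1.976.
fm × 2.3 + 1 − fm = 1.976  ⇒  fm × (2.3 − 1) = 0.9763  ⇒  fm = 0.75.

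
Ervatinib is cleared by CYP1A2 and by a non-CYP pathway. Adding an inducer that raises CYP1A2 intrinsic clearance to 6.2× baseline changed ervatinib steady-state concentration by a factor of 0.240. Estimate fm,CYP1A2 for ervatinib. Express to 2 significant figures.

CL'/CL = 1 / 0.240 = 4.167
6.2·fm + (1 − fm) = 4.167
fm = (4.167 − 1) / (6.2 − 1) = 0.61

0.61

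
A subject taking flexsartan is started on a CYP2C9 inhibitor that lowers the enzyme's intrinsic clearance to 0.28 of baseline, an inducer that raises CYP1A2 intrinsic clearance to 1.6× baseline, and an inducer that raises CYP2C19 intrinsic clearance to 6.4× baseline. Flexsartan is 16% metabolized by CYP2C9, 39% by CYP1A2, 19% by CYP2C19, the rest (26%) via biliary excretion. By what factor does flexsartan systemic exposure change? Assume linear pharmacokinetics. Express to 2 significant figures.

0.47

CYP2C9: 0.16 × 0.28 = 0.0448
CYP1A2: 0.39 × 1.6 = 0.624
CYP2C19: 0.19 × 6.4 = 1.216
Other: 0.26 (unchanged)
CL_new/CL_old = 0.0448 + 0.624 + 1.216 + 0.26 = 2.1448.
Because systemic exposure varies inversely with clearance, the combined effect is 1 / 2.1448 = 0.47.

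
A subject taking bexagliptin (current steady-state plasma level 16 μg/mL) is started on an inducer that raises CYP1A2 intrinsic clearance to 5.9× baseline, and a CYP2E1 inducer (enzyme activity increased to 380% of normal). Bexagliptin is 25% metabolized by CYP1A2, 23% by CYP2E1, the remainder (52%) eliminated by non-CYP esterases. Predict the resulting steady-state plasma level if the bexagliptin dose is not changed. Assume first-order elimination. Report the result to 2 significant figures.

The CYP1A2 pathway (25% of clearance) increases to 5.9× activity: 0.25 × 5.9 = 1.475.
The CYP2E1 pathway (23% of clearance) increases to 3.8× activity: 0.23 × 3.8 = 0.874.
Non-CYP routes (52%) are unchanged.
CL_new/CL_old = 1.475 + 0.874 + 0.52 = 2.869.
New steady-state plasma level = 16 / 2.869 = 5.6 μg/mL (concentration scales inversely with clearance).

5.6 μg/mL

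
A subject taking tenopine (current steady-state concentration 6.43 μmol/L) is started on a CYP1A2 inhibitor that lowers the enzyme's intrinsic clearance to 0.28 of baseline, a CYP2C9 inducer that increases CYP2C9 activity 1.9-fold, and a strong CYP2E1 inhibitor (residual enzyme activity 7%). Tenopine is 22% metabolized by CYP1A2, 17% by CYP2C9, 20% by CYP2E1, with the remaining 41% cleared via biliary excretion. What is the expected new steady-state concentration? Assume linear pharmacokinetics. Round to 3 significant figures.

CYP1A2: 0.22 × 0.28 = 0.0616
CYP2C9: 0.17 × 1.9 = 0.323
CYP2E1: 0.2 × 0.07 = 0.014
Other: 0.41 (unchanged)
CL_new/CL_old = 0.0616 + 0.323 + 0.014 + 0.41 = 0.8086.
Dividing the baseline by the relative clearance: 6.43 / 0.8086 = 7.95 μmol/L.

7.95 μmol/L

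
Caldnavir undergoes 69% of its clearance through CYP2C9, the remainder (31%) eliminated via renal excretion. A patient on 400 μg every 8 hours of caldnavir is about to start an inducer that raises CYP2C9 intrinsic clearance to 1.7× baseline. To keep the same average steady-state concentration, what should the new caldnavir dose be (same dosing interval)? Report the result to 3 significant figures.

593 μg

CYP2C9: 0.69 × 1.7 = 1.173
Other: 0.31 (unchanged)
CL_new/CL_old = 1.173 + 0.31 = 1.483.
To maintain the same steady-state level, dose must scale with clearance: new dose = 400 × 1.483 = 593 μg.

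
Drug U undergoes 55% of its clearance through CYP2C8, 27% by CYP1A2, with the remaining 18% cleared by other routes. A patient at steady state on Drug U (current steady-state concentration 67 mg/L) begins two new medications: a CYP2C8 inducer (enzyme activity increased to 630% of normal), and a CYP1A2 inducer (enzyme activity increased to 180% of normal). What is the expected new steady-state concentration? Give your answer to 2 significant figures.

CYP2C8: 0.55 × 6.3 = 3.465
CYP1A2: 0.27 × 1.8 = 0.486
Other: 0.18 (unchanged)
CL_new/CL_old = 3.465 + 0.486 + 0.18 = 4.131.
Steady-state concentration ∝ 1/CL: new value = 67 / 4.131 = 16 mg/L.

16 mg/L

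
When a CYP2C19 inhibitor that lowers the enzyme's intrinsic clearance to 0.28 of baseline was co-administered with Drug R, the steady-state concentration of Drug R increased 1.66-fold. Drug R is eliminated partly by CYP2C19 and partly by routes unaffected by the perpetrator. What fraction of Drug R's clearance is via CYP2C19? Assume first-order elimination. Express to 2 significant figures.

0.55

Call the CYP2C19 fraction fm. After the interaction, CL_new/CL_old = fm × 0.28 + (1 − fm).
Steady-state concentration ratio = 1 / (new CL fraction), so new CL fraction = 1 / 1.66 = 0.6024.
fm × 0.28 + 1 − fm = 0.6024  ⇒  fm × (0.28 − 1) = −0.3976  ⇒  fm = 0.55.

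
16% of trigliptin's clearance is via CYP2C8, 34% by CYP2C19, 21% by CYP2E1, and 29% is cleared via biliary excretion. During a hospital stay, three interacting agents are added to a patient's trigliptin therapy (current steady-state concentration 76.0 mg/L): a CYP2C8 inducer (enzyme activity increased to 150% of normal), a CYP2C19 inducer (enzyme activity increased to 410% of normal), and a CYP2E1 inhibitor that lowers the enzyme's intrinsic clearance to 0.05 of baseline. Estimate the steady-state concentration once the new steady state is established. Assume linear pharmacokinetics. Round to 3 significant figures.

39.3 mg/L

CYP2C8: 0.16 × 1.5 = 0.24
CYP2C19: 0.34 × 4.1 = 1.394
CYP2E1: 0.21 × 0.05 = 0.0105
Other: 0.29 (unchanged)
Relative clearance = 0.24 + 1.394 + 0.0105 + 0.29 = 1.9345.
Steady-state concentration ∝ 1/CL: new value = 76.0 / 1.9345 = 39.3 mg/L.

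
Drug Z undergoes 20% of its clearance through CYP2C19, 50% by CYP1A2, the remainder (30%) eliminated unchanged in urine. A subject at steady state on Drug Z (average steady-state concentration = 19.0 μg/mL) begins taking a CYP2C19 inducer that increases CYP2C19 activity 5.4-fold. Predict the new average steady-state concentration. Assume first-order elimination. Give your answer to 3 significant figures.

CYP2C19: 0.2 × 5.4 = 1.08
CYP1A2: 0.5 (unchanged)
Other: 0.3 (unchanged)
Relative clearance = 1.08 + 0.5 + 0.3 = 1.88.
With dosing unchanged, average steady-state concentration scales as 1/CL: 19.0 / 1.88 = 10.1 μg/mL.

10.1 μg/mL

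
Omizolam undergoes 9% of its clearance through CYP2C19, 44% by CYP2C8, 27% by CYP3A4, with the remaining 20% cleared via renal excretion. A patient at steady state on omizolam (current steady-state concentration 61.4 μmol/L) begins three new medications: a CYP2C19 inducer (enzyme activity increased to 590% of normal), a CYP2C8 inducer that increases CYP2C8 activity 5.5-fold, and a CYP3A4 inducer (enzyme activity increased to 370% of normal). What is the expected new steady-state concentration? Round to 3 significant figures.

The CYP2C19 pathway (9% of clearance) rises to 5.9× activity: 0.09 × 5.9 = 0.531.
The CYP2C8 pathway (44% of clearance) is boosted to 5.5× activity: 0.44 × 5.5 = 2.42.
The CYP3A4 pathway (27% of clearance) is boosted to 3.7× activity: 0.27 × 3.7 = 0.999.
Non-CYP routes (20%) are unchanged.
Relative clearance = 0.531 + 2.42 + 0.999 + 0.2 = 4.15.
New steady-state concentration = 61.4 / 4.15 = 14.8 μmol/L (concentration scales inversely with clearance).

14.8 μmol/L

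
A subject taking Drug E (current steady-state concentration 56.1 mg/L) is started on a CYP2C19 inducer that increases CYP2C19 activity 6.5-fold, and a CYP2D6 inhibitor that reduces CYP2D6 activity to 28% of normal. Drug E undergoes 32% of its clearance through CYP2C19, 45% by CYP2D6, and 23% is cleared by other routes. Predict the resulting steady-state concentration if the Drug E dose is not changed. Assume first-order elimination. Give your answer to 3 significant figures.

CYP2C19: 0.32 × 6.5 = 2.08
CYP2D6: 0.45 × 0.28 = 0.126
Other: 0.23 (unchanged)
New clearance relative to baseline: 2.08 + 0.126 + 0.23 = 2.436.
Steady-state concentration ∝ 1/CL: new value = 56.1 / 2.436 = 23.0 mg/L.

23.0 mg/L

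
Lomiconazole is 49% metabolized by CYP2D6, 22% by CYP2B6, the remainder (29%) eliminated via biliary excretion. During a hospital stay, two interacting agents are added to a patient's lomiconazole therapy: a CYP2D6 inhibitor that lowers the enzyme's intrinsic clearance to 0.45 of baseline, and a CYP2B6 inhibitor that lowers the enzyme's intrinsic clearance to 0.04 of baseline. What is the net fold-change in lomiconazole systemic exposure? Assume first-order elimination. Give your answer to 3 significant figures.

1.93

The CYP2D6 pathway (49% of clearance) is reduced to 0.45× activity: 0.49 × 0.45 = 0.2205.
The CYP2B6 pathway (22% of clearance) falls to 0.04× activity: 0.22 × 0.04 = 0.0088.
The remaining 29% of clearance is unaffected.
New clearance relative to baseline: 0.2205 + 0.0088 + 0.29 = 0.5193.
Systemic exposure ∝ 1/CL: fold-change = 1 / 0.5193 = 1.93.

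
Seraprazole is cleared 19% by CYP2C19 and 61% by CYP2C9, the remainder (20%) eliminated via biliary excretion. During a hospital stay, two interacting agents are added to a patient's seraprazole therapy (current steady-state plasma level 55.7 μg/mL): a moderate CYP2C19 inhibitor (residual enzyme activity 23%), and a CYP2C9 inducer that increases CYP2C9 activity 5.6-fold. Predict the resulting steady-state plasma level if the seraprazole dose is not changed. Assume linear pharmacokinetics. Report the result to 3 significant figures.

15.2 μg/mL

CYP2C19: 0.19 × 0.23 = 0.0437
CYP2C9: 0.61 × 5.6 = 3.416
Other: 0.2 (unchanged)
CL_new/CL_old = 0.0437 + 3.416 + 0.2 = 3.6597.
New steady-state plasma level = 55.7 / 3.6597 = 15.2 μg/mL (concentration scales inversely with clearance).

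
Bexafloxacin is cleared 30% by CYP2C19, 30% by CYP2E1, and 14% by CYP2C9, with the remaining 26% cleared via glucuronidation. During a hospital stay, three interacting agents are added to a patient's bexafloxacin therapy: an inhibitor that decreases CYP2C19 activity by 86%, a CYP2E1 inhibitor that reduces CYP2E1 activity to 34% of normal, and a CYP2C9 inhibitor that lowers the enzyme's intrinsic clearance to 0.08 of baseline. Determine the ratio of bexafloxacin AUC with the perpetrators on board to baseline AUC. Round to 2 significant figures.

2.4

The CYP2C19 pathway (30% of clearance) drops to 0.14× activity: 0.3 × 0.14 = 0.042.
The CYP2E1 pathway (30% of clearance) is reduced to 0.34× activity: 0.3 × 0.34 = 0.102.
The CYP2C9 pathway (14% of clearance) falls to 0.08× activity: 0.14 × 0.08 = 0.0112.
Non-CYP routes (26%) are unchanged.
CL_new/CL_old = 0.042 + 0.102 + 0.0112 + 0.26 = 0.4152.
Net AUC ratio = 1 / 0.4152 = 2.4.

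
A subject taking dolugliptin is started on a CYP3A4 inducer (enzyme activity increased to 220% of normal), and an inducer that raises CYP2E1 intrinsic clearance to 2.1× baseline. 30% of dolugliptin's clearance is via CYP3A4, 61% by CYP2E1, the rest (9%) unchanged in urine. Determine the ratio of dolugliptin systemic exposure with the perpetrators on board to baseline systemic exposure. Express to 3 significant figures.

The CYP3A4 pathway (30% of clearance) rises to 2.2× activity: 0.3 × 2.2 = 0.66.
The CYP2E1 pathway (61% of clearance) increases to 2.1× activity: 0.61 × 2.1 = 1.281.
The remaining 9% of clearance is unaffected.
New clearance relative to baseline: 0.66 + 1.281 + 0.09 = 2.031.
Systemic exposure ∝ 1/CL: fold-change = 1 / 2.031 = 0.492.

0.492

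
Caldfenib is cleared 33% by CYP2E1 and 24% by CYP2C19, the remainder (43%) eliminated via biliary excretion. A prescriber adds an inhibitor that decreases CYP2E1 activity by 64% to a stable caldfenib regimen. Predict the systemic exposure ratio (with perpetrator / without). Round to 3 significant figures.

CYP2E1: 0.33 × 0.36 = 0.1188
CYP2C19: 0.24 (unchanged)
Other: 0.43 (unchanged)
Relative clearance = 0.1188 + 0.24 + 0.43 = 0.7888.
Since systemic exposure ∝ 1/CL, the ratio is 1 / 0.7888 = 1.27.

1.27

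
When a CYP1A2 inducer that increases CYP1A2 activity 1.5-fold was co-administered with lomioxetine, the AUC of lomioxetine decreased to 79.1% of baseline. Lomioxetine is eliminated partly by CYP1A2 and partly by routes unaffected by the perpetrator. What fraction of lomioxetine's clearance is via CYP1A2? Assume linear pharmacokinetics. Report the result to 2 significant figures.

Let fm be the CYP1A2 fraction. New clearance relative to baseline = fm × 1.5 + (1 − fm).
AUC ratio = 1 / (new CL fraction), so new CL fraction = 1 / 0.791 = 1.264.
fm × 1.5 + 1 − fm = 1.264  ⇒  fm × (1.5 − 1) = 0.2642  ⇒  fm = 0.53.

0.53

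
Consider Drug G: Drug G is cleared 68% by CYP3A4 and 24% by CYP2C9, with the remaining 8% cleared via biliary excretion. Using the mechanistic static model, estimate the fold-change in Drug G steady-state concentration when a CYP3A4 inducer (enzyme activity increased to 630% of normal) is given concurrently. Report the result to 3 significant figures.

0.217

The CYP3A4 pathway (68% of clearance) increases to 6.3× activity: 0.68 × 6.3 = 4.284.
CYP2C9 (24%) and the residual 8% are unaffected.
CL_new/CL_old = 4.284 + 0.24 + 0.08 = 4.604.
Steady-state concentration ratio = CL_old/CL_new = 1 / 4.604 = 0.217.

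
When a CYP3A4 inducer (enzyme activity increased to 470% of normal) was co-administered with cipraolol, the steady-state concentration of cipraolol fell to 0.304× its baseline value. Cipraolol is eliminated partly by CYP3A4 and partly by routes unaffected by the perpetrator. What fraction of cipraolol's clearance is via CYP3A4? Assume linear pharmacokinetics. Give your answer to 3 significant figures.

0.619

Let x = fm,CYP3A4. Because steady-state concentration ∝ 1/CL, relative clearance rose to 1/0.304 = 3.289.
Only the CYP3A4 route changed, so 3.289 = x·4.7 + (1 − x), giving x = 0.619.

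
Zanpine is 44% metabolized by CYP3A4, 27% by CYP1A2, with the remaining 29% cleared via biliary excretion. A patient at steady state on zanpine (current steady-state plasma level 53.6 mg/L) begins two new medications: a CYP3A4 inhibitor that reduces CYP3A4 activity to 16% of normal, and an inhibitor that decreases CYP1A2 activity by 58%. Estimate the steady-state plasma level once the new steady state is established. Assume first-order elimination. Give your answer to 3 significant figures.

113 mg/L

CYP3A4: 0.44 × 0.16 = 0.0704
CYP1A2: 0.27 × 0.42 = 0.1134
Other: 0.29 (unchanged)
Relative clearance = 0.0704 + 0.1134 + 0.29 = 0.4738.
New steady-state plasma level = 53.6 / 0.4738 = 113 mg/L (concentration scales inversely with clearance).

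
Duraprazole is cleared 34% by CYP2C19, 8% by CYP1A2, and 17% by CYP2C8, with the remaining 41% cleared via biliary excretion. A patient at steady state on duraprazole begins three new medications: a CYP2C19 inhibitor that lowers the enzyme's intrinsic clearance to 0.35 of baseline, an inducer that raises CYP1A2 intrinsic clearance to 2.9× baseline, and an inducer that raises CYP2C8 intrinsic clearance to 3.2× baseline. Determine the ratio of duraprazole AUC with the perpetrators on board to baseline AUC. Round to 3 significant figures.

0.766

The CYP2C19 pathway (34% of clearance) falls to 0.35× activity: 0.34 × 0.35 = 0.119.
The CYP1A2 pathway (8% of clearance) increases to 2.9× activity: 0.08 × 2.9 = 0.232.
The CYP2C8 pathway (17% of clearance) is boosted to 3.2× activity: 0.17 × 3.2 = 0.544.
The remaining 41% of clearance is unaffected.
Relative clearance = 0.119 + 0.232 + 0.544 + 0.41 = 1.305.
Because AUC varies inversely with clearance, the combined effect is 1 / 1.305 = 0.766.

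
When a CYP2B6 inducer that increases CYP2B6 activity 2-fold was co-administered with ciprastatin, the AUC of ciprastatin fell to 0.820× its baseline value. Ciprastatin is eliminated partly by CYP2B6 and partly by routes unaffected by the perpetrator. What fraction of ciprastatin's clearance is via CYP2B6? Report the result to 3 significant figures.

Let fm be the CYP2B6 fraction. New clearance relative to baseline = fm × 2 + (1 − fm).
AUC ratio = 1 / (new CL fraction), so new CL fraction = 1 / 0.820 = 1.22.
fm × 2 + 1 − fm = 1.22  ⇒  fm × (2 − 1) = 0.2195  ⇒  fm = 0.220.

0.220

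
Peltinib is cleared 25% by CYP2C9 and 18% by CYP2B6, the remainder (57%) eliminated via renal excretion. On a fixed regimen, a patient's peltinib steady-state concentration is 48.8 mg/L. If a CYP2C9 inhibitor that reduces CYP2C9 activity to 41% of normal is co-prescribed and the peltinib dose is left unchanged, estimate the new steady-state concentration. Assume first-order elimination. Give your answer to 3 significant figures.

The CYP2C9 pathway (25% of clearance) falls to 0.41× activity: 0.25 × 0.41 = 0.1025.
CYP2B6 (18%) and the residual 57% are unaffected.
CL_new/CL_old = 0.1025 + 0.18 + 0.57 = 0.8525.
With dosing unchanged, steady-state concentration scales as 1/CL: 48.8 / 0.8525 = 57.2 mg/L.

57.2 mg/L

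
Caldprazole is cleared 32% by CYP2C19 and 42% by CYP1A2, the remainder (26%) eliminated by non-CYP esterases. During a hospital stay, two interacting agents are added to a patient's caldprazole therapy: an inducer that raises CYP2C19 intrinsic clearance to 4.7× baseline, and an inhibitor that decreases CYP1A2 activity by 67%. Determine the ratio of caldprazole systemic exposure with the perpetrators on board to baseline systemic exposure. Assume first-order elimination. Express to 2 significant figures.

CYP2C19: 0.32 × 4.7 = 1.504
CYP1A2: 0.42 × 0.33 = 0.1386
Other: 0.26 (unchanged)
Relative clearance = 1.504 + 0.1386 + 0.26 = 1.9026.
Because systemic exposure varies inversely with clearance, the combined effect is 1 / 1.9026 = 0.53.

0.53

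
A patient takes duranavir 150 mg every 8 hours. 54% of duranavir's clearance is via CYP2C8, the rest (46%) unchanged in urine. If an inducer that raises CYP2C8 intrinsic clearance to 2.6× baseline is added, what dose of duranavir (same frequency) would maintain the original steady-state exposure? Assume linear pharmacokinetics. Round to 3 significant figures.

The CYP2C8 pathway (54% of clearance) is boosted to 2.6× activity: 0.54 × 2.6 = 1.404.
Non-CYP routes (46%) are unchanged.
Relative clearance = 1.404 + 0.46 = 1.864.
Css,avg = (dose rate)/CL, so holding Css fixed requires dose ∝ CL: 150 × 1.864 = 280 mg.

280 mg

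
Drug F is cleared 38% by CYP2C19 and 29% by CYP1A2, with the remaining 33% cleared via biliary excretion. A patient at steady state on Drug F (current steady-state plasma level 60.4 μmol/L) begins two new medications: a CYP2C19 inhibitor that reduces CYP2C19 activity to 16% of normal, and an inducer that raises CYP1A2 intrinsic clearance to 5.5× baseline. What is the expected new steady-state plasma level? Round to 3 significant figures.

30.4 μmol/L

CYP2C19: 0.38 × 0.16 = 0.0608
CYP1A2: 0.29 × 5.5 = 1.595
Other: 0.33 (unchanged)
New clearance relative to baseline: 0.0608 + 1.595 + 0.33 = 1.9858.
New steady-state plasma level = 60.4 / 1.9858 = 30.4 μmol/L (concentration scales inversely with clearance).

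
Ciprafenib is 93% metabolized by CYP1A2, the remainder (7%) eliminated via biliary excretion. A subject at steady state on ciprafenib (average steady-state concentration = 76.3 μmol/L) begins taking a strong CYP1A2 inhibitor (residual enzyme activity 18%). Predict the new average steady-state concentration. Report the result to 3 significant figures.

321 μmol/L

The CYP1A2 pathway (93% of clearance) drops to 0.18× activity: 0.93 × 0.18 = 0.1674.
Non-CYP routes (7%) are unchanged.
Relative clearance = 0.1674 + 0.07 = 0.2374.
Average steady-state concentration ∝ 1/CL, so new value = 76.3 / 0.2374 = 321 μmol/L.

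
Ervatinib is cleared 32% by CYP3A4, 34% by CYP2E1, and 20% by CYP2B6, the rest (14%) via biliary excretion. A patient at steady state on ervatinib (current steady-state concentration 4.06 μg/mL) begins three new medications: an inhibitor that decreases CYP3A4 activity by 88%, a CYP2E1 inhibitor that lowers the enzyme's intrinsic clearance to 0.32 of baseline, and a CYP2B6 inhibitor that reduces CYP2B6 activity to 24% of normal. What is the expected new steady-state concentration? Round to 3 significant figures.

The CYP3A4 pathway (32% of clearance) falls to 0.12× activity: 0.32 × 0.12 = 0.0384.
The CYP2E1 pathway (34% of clearance) drops to 0.32× activity: 0.34 × 0.32 = 0.1088.
The CYP2B6 pathway (20% of clearance) falls to 0.24× activity: 0.2 × 0.24 = 0.048.
The remaining 14% of clearance is unaffected.
CL_new/CL_old = 0.0384 + 0.1088 + 0.048 + 0.14 = 0.3352.
New steady-state concentration = 4.06 / 0.3352 = 12.1 μg/mL (concentration scales inversely with clearance).

12.1 μg/mL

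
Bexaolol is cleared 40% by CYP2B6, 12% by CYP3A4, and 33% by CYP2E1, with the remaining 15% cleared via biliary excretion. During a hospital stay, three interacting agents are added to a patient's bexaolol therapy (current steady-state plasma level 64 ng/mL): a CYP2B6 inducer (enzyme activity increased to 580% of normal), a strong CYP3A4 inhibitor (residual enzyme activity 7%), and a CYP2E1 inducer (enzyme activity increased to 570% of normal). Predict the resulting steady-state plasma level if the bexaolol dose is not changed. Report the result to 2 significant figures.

15 ng/mL

The CYP2B6 pathway (40% of clearance) rises to 5.8× activity: 0.4 × 5.8 = 2.32.
The CYP3A4 pathway (12% of clearance) is reduced to 0.07× activity: 0.12 × 0.07 = 0.0084.
The CYP2E1 pathway (33% of clearance) rises to 5.7× activity: 0.33 × 5.7 = 1.881.
The remaining 15% of clearance is unaffected.
New clearance relative to baseline: 2.32 + 0.0084 + 1.881 + 0.15 = 4.3594.
Steady-state plasma level ∝ 1/CL: new value = 64 / 4.3594 = 15 ng/mL.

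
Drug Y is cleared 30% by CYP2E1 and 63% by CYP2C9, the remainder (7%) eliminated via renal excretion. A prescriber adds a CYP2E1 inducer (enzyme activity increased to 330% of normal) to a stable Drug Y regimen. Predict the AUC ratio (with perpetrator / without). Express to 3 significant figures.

0.592

CYP2E1: 0.3 × 3.3 = 0.99
CYP2C9: 0.63 (unchanged)
Other: 0.07 (unchanged)
CL_new/CL_old = 0.99 + 0.63 + 0.07 = 1.69.
AUC ratio = CL_old/CL_new = 1 / 1.69 = 0.592.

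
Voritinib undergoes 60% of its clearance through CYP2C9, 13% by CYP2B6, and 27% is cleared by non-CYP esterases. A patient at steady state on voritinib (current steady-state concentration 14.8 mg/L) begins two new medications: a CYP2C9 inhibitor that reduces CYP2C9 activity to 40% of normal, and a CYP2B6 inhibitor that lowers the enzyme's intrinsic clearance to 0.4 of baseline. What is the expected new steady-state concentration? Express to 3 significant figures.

26.3 mg/L

The CYP2C9 pathway (60% of clearance) falls to 0.4× activity: 0.6 × 0.4 = 0.24.
The CYP2B6 pathway (13% of clearance) drops to 0.4× activity: 0.13 × 0.4 = 0.052.
Non-CYP routes (27%) are unchanged.
CL_new/CL_old = 0.24 + 0.052 + 0.27 = 0.562.
Steady-state concentration ∝ 1/CL: new value = 14.8 / 0.562 = 26.3 mg/L.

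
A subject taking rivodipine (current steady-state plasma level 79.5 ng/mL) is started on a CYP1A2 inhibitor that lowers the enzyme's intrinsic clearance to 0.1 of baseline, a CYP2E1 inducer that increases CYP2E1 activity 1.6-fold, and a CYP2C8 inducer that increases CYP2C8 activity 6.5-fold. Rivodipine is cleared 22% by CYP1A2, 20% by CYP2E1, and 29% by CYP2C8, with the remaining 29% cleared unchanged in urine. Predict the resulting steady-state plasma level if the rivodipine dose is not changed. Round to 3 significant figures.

31.6 ng/mL

CYP1A2: 0.22 × 0.1 = 0.022
CYP2E1: 0.2 × 1.6 = 0.32
CYP2C8: 0.29 × 6.5 = 1.885
Other: 0.29 (unchanged)
Relative clearance = 0.022 + 0.32 + 1.885 + 0.29 = 2.517.
New steady-state plasma level = 79.5 / 2.517 = 31.6 ng/mL (concentration scales inversely with clearance).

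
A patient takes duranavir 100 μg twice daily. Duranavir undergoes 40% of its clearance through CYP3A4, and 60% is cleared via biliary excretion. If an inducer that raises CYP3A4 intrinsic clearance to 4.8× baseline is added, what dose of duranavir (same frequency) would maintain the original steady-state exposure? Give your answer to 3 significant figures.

252 μg

CYP3A4: 0.4 × 4.8 = 1.92
Other: 0.6 (unchanged)
New clearance relative to baseline: 1.92 + 0.6 = 2.52.
To maintain the same steady-state level, dose must scale with clearance: new dose = 100 × 2.52 = 252 μg.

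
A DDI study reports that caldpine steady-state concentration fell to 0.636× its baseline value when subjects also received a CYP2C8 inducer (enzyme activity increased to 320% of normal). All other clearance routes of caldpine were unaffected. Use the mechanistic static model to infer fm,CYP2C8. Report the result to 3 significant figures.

0.260

Call the CYP2C8 fraction fm. After the interaction, CL_new/CL_old = fm × 3.2 + (1 − fm).
Steady-state concentration ratio = 1 / (new CL fraction), so new CL fraction = 1 / 0.636 = 1.572.
fm × 3.2 + 1 − fm = 1.572  ⇒  fm × (3.2 − 1) = 0.5723  ⇒  fm = 0.260.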